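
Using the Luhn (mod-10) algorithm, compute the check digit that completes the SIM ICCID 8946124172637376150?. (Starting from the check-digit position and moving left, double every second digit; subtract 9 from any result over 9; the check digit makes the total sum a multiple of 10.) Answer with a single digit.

8

Partial digits right→left: 0 5 1 6 7 3 7 3 6 2 7 1 4 2 1 6 4 9 8
Double every second digit counting from the check-digit position (so the 1st, 3rd, 5th, ... of the partial from the right).
  doubled (with −9 where >9): 0 2 5 5 3 5 8 2 8 7 → sum 45
  kept as-is: 5 6 3 3 2 1 2 6 9 → sum 37
Total = 45 + 37 = 82.
Check digit = (10 − (82 mod 10)) mod 10 = 8.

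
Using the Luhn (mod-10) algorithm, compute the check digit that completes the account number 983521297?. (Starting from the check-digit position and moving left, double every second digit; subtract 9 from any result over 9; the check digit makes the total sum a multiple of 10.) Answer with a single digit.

9

Partial digits right→left: 7 9 2 1 2 5 3 8 9
Double every second digit counting from the check-digit position (so the 1st, 3rd, 5th, ... of the partial from the right).
  doubled (with −9 where >9): 5 4 4 6 9 → sum 28
  kept as-is: 9 1 5 8 → sum 23
Total = 28 + 23 = 51.
Check digit = (10 − (51 mod 10)) mod 10 = 9.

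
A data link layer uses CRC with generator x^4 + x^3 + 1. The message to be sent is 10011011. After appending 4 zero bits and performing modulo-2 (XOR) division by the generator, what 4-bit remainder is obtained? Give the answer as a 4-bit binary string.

0110

Append 4 zeros: 100110110000. Divide by 11001 (XOR where the leading bit is 1):
  pos 0: 10011 XOR 11001 = 01010
  pos 1: 10100 XOR 11001 = 01101
  pos 2: 11011 XOR 11001 = 00010
  pos 5: 10100 XOR 11001 = 01101
  pos 6: 11010 XOR 11001 = 00011
Remainder (last 4 bits) = 0110. This is the CRC / FCS.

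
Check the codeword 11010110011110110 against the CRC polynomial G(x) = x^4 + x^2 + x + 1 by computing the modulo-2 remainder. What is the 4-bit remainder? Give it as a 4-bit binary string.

0111

Modulo-2 division of 11010110011110110 by 10111:
  pos 0: 11010 XOR 10111 = 01101
  pos 1: 11011 XOR 10111 = 01100
  pos 2: 11001 XOR 10111 = 01110
  pos 3: 11100 XOR 10111 = 01011
  pos 4: 10110 XOR 10111 = 00001
  pos 8: 11111 XOR 10111 = 01000
  pos 9: 10000 XOR 10111 = 00111
  pos 11: 11111 XOR 10111 = 01000
  pos 12: 10000 XOR 10111 = 00111
Remainder = 0111 (nonzero — an error is detected).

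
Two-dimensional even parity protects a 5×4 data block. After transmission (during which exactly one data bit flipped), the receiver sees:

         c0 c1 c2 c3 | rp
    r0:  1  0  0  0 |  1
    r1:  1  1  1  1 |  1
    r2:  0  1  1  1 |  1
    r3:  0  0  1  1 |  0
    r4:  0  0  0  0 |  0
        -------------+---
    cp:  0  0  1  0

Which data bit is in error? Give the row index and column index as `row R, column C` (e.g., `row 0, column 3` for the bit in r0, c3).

Recompute each row's even parity and compare to rp:
  r0: data parity 1, sent rp 1 → ok
  r1: data parity 0, sent rp 1 → mismatch
  r2: data parity 1, sent rp 1 → ok
  r3: data parity 0, sent rp 0 → ok
  r4: data parity 0, sent rp 0 → ok
Recompute each column's even parity and compare to cp:
  c0: data parity 0, sent cp 0 → ok
  c1: data parity 0, sent cp 0 → ok
  c2: data parity 1, sent cp 1 → ok
  c3: data parity 1, sent cp 0 → mismatch
Exactly one row (r1) and one column (c3) fail → the flipped bit is at their intersection.

row 1, column 3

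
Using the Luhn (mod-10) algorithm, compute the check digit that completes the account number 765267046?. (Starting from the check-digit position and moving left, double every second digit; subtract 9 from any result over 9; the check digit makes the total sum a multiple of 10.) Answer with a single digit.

9

Partial digits right→left: 6 4 0 7 6 2 5 6 7
Double every second digit counting from the check-digit position (so the 1st, 3rd, 5th, ... of the partial from the right).
  doubled (with −9 where >9): 3 0 3 1 5 → sum 12
  kept as-is: 4 7 2 6 → sum 19
Total = 12 + 19 = 31.
Check digit = (10 − (31 mod 10)) mod 10 = 9.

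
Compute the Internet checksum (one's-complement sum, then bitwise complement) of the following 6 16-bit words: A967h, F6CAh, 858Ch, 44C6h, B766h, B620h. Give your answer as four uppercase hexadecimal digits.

One's-complement addition (fold any carry out of bit 15 back into bit 0):
  0xA967 + 0xF6CA = 0x1A031 → wrap carry → 0xA032
  0xA032 + 0x858C = 0x125BE → wrap carry → 0x25BF
  0x25BF + 0x44C6 = 0x06A85
  0x6A85 + 0xB766 = 0x121EB → wrap carry → 0x21EC
  0x21EC + 0xB620 = 0x0D80C
One's-complement sum = 0xD80C.
Checksum = ~0xD80C & 0xFFFF = 0x27F3.

27F3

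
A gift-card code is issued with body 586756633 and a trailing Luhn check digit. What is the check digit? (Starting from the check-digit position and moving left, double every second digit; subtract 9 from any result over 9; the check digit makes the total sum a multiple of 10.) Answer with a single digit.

Partial digits right→left: 3 3 6 6 5 7 6 8 5
Double every second digit counting from the check-digit position (so the 1st, 3rd, 5th, ... of the partial from the right).
  doubled (with −9 where >9): 6 3 1 3 1 → sum 14
  kept as-is: 3 6 7 8 → sum 24
Total = 14 + 24 = 38.
Check digit = (10 − (38 mod 10)) mod 10 = 2.

2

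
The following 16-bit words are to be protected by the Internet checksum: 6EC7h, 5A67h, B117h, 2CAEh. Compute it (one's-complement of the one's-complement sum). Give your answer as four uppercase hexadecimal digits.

One's-complement addition (fold any carry out of bit 15 back into bit 0):
  0x6EC7 + 0x5A67 = 0x0C92E
  0xC92E + 0xB117 = 0x17A45 → wrap carry → 0x7A46
  0x7A46 + 0x2CAE = 0x0A6F4
One's-complement sum = 0xA6F4.
Checksum = ~0xA6F4 & 0xFFFF = 0x590B.

590B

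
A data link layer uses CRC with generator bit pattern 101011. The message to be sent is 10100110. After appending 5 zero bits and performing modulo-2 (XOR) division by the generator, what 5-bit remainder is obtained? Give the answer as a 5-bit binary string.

11000

Append 5 zeros: 1010011000000. Divide by 101011 (XOR where the leading bit is 1):
  pos 0: 101001 XOR 101011 = 000010
  pos 4: 101000 XOR 101011 = 000011
Remainder (last 5 bits) = 11000. This is the CRC / FCS.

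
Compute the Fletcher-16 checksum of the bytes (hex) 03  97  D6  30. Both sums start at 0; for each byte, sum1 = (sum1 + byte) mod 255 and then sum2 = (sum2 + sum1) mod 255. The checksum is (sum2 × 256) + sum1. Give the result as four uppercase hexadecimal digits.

B0A1

Running sums (mod 255):
  after byte 0 (03): sum1=3, sum2=3
  after byte 1 (97): sum1=154, sum2=157
  after byte 2 (D6): sum1=113, sum2=15
  after byte 3 (30): sum1=161, sum2=176
Checksum = sum2·256 + sum1 = 176·256 + 161 = 45217 = 0xB0A1.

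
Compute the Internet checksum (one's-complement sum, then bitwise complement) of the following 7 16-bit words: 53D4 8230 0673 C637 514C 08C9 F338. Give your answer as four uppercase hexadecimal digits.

One's-complement addition (fold any carry out of bit 15 back into bit 0):
  0x53D4 + 0x8230 = 0x0D604
  0xD604 + 0x0673 = 0x0DC77
  0xDC77 + 0xC637 = 0x1A2AE → wrap carry → 0xA2AF
  0xA2AF + 0x514C = 0x0F3FB
  0xF3FB + 0x08C9 = 0x0FCC4
  0xFCC4 + 0xF338 = 0x1EFFC → wrap carry → 0xEFFD
One's-complement sum = 0xEFFD.
Checksum = ~0xEFFD & 0xFFFF = 0x1002.

1002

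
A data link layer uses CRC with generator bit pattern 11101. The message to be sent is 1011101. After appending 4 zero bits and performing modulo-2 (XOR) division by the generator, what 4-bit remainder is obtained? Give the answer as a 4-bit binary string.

1000

Append 4 zeros: 10111010000. Divide by 11101 (XOR where the leading bit is 1):
  pos 0: 10111 XOR 11101 = 01010
  pos 1: 10100 XOR 11101 = 01001
  pos 2: 10011 XOR 11101 = 01110
  pos 3: 11100 XOR 11101 = 00001
Remainder (last 4 bits) = 1000. This is the CRC / FCS.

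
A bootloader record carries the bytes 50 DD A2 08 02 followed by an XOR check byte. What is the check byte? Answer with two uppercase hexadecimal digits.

XOR the bytes together:
  start with 0x50
  0x50 ⊕ 0xDD = 0x8D
  0x8D ⊕ 0xA2 = 0x2F
  0x2F ⊕ 0x08 = 0x27
  0x27 ⊕ 0x02 = 0x25

25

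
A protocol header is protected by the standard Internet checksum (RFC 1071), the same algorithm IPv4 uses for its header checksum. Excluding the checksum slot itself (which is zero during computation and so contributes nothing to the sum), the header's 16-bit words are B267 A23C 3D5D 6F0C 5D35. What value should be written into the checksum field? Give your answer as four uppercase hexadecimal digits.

One's-complement addition (fold any carry out of bit 15 back into bit 0):
  0xB267 + 0xA23C = 0x154A3 → wrap carry → 0x54A4
  0x54A4 + 0x3D5D = 0x09201
  0x9201 + 0x6F0C = 0x1010D → wrap carry → 0x010E
  0x010E + 0x5D35 = 0x05E43
One's-complement sum = 0x5E43.
Checksum = ~0x5E43 & 0xFFFF = 0xA1BC.

A1BC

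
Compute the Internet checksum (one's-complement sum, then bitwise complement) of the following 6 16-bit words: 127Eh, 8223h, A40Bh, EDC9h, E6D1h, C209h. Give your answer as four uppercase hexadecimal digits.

30AD

One's-complement addition (fold any carry out of bit 15 back into bit 0):
  0x127E + 0x8223 = 0x094A1
  0x94A1 + 0xA40B = 0x138AC → wrap carry → 0x38AD
  0x38AD + 0xEDC9 = 0x12676 → wrap carry → 0x2677
  0x2677 + 0xE6D1 = 0x10D48 → wrap carry → 0x0D49
  0x0D49 + 0xC209 = 0x0CF52
One's-complement sum = 0xCF52.
Checksum = ~0xCF52 & 0xFFFF = 0x30AD.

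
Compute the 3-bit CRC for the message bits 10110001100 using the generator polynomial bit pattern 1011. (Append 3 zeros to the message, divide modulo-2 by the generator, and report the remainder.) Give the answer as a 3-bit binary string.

010

Append 3 zeros: 10110001100000. Divide by 1011 (XOR where the leading bit is 1):
  pos 0: 1011 XOR 1011 = 0000
  pos 7: 1100 XOR 1011 = 0111
  pos 8: 1110 XOR 1011 = 0101
  pos 9: 1010 XOR 1011 = 0001
Remainder (last 3 bits) = 010. This is the CRC / FCS.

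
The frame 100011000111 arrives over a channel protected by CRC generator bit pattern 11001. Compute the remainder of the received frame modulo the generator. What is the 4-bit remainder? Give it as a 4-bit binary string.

Modulo-2 division of 100011000111 by 11001:
  pos 0: 10001 XOR 11001 = 01000
  pos 1: 10001 XOR 11001 = 01000
  pos 2: 10000 XOR 11001 = 01001
  pos 3: 10010 XOR 11001 = 01011
  pos 4: 10110 XOR 11001 = 01111
  pos 5: 11111 XOR 11001 = 00110
  pos 7: 11011 XOR 11001 = 00010
Remainder = 0010 (nonzero — an error is detected).

0010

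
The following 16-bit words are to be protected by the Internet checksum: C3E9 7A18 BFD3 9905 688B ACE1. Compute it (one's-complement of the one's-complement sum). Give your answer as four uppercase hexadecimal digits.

One's-complement addition (fold any carry out of bit 15 back into bit 0):
  0xC3E9 + 0x7A18 = 0x13E01 → wrap carry → 0x3E02
  0x3E02 + 0xBFD3 = 0x0FDD5
  0xFDD5 + 0x9905 = 0x196DA → wrap carry → 0x96DB
  0x96DB + 0x688B = 0x0FF66
  0xFF66 + 0xACE1 = 0x1AC47 → wrap carry → 0xAC48
One's-complement sum = 0xAC48.
Checksum = ~0xAC48 & 0xFFFF = 0x53B7.

53B7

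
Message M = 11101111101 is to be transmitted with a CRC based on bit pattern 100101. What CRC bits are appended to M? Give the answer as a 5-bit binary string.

01110

Append 5 zeros: 1110111110100000. Divide by 100101 (XOR where the leading bit is 1):
  pos 0: 111011 XOR 100101 = 011110
  pos 1: 111101 XOR 100101 = 011000
  pos 2: 110001 XOR 100101 = 010100
  pos 3: 101001 XOR 100101 = 001100
  pos 5: 110001 XOR 100101 = 010100
  pos 6: 101000 XOR 100101 = 001101
  pos 8: 110100 XOR 100101 = 010001
  pos 9: 100010 XOR 100101 = 000111
Remainder (last 5 bits) = 01110. This is the CRC / FCS.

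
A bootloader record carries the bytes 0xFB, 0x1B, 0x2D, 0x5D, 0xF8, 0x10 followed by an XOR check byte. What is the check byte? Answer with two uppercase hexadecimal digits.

78

XOR the bytes together:
  start with 0xFB
  0xFB ⊕ 0x1B = 0xE0
  0xE0 ⊕ 0x2D = 0xCD
  0xCD ⊕ 0x5D = 0x90
  0x90 ⊕ 0xF8 = 0x68
  0x68 ⊕ 0x10 = 0x78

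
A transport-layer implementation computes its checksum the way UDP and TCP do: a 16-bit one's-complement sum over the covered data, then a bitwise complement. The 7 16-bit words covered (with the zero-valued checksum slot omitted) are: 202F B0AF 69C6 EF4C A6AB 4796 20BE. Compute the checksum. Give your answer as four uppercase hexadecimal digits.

C70D

One's-complement addition (fold any carry out of bit 15 back into bit 0):
  0x202F + 0xB0AF = 0x0D0DE
  0xD0DE + 0x69C6 = 0x13AA4 → wrap carry → 0x3AA5
  0x3AA5 + 0xEF4C = 0x129F1 → wrap carry → 0x29F2
  0x29F2 + 0xA6AB = 0x0D09D
  0xD09D + 0x4796 = 0x11833 → wrap carry → 0x1834
  0x1834 + 0x20BE = 0x038F2
One's-complement sum = 0x38F2.
Checksum = ~0x38F2 & 0xFFFF = 0xC70D.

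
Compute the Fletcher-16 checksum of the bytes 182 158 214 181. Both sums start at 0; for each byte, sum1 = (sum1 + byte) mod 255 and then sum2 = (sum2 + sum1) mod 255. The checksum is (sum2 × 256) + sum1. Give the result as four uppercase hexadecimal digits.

1AE1

Running sums (mod 255):
  after byte 0 (182): sum1=182, sum2=182
  after byte 1 (158): sum1=85, sum2=12
  after byte 2 (214): sum1=44, sum2=56
  after byte 3 (181): sum1=225, sum2=26
Checksum = sum2·256 + sum1 = 26·256 + 225 = 6881 = 0x1AE1.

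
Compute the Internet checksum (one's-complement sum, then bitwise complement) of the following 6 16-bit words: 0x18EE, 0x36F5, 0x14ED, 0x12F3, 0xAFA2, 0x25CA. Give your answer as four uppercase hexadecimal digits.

B2CF

One's-complement addition (fold any carry out of bit 15 back into bit 0):
  0x18EE + 0x36F5 = 0x04FE3
  0x4FE3 + 0x14ED = 0x064D0
  0x64D0 + 0x12F3 = 0x077C3
  0x77C3 + 0xAFA2 = 0x12765 → wrap carry → 0x2766
  0x2766 + 0x25CA = 0x04D30
One's-complement sum = 0x4D30.
Checksum = ~0x4D30 & 0xFFFF = 0xB2CF.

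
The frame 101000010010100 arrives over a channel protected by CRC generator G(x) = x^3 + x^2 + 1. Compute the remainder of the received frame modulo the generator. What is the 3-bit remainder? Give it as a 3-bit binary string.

000

Modulo-2 division of 101000010010100 by 1101:
  pos 0: 1010 XOR 1101 = 0111
  pos 1: 1110 XOR 1101 = 0011
  pos 3: 1100 XOR 1101 = 0001
  pos 6: 1100 XOR 1101 = 0001
  pos 9: 1101 XOR 1101 = 0000
Remainder = 000 (zero — the frame passes the CRC check).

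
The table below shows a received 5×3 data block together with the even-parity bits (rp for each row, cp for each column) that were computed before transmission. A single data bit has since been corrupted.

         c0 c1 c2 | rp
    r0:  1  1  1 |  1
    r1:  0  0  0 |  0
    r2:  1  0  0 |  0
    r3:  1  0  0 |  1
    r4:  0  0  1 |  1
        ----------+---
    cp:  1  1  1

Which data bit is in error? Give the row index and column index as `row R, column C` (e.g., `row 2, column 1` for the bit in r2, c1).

Recompute each row's even parity and compare to rp:
  r0: data parity 1, sent rp 1 → ok
  r1: data parity 0, sent rp 0 → ok
  r2: data parity 1, sent rp 0 → mismatch
  r3: data parity 1, sent rp 1 → ok
  r4: data parity 1, sent rp 1 → ok
Recompute each column's even parity and compare to cp:
  c0: data parity 1, sent cp 1 → ok
  c1: data parity 1, sent cp 1 → ok
  c2: data parity 0, sent cp 1 → mismatch
Exactly one row (r2) and one column (c2) fail → the flipped bit is at their intersection.

row 2, column 2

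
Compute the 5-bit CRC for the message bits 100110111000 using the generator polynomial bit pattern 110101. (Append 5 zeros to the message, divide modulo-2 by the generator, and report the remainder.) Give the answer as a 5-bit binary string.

Append 5 zeros: 10011011100000000. Divide by 110101 (XOR where the leading bit is 1):
  pos 0: 100110 XOR 110101 = 010011
  pos 1: 100111 XOR 110101 = 010010
  pos 2: 100101 XOR 110101 = 010000
  pos 3: 100001 XOR 110101 = 010100
  pos 4: 101000 XOR 110101 = 011101
  pos 5: 111010 XOR 110101 = 001111
  pos 7: 111100 XOR 110101 = 001001
  pos 9: 100100 XOR 110101 = 010001
  pos 10: 100010 XOR 110101 = 010111
  pos 11: 101110 XOR 110101 = 011011
Remainder (last 5 bits) = 11011. This is the CRC / FCS.

11011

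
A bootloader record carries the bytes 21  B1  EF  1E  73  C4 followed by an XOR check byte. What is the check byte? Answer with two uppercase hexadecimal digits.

XOR the bytes together:
  start with 0x21
  0x21 ⊕ 0xB1 = 0x90
  0x90 ⊕ 0xEF = 0x7F
  0x7F ⊕ 0x1E = 0x61
  0x61 ⊕ 0x73 = 0x12
  0x12 ⊕ 0xC4 = 0xD6

D6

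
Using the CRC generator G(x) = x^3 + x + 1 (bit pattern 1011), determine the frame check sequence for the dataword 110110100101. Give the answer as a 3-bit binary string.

111

Append 3 zeros: 110110100101000. Divide by 1011 (XOR where the leading bit is 1):
  pos 0: 1101 XOR 1011 = 0110
  pos 1: 1101 XOR 1011 = 0110
  pos 2: 1100 XOR 1011 = 0111
  pos 3: 1111 XOR 1011 = 0100
  pos 4: 1000 XOR 1011 = 0011
  pos 6: 1101 XOR 1011 = 0110
  pos 7: 1100 XOR 1011 = 0111
  pos 8: 1111 XOR 1011 = 0100
  pos 9: 1000 XOR 1011 = 0011
  pos 11: 1100 XOR 1011 = 0111
Remainder (last 3 bits) = 111. This is the CRC / FCS.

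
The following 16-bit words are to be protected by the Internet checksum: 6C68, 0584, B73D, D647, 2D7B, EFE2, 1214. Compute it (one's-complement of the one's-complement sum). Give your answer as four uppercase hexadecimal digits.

One's-complement addition (fold any carry out of bit 15 back into bit 0):
  0x6C68 + 0x0584 = 0x071EC
  0x71EC + 0xB73D = 0x12929 → wrap carry → 0x292A
  0x292A + 0xD647 = 0x0FF71
  0xFF71 + 0x2D7B = 0x12CEC → wrap carry → 0x2CED
  0x2CED + 0xEFE2 = 0x11CCF → wrap carry → 0x1CD0
  0x1CD0 + 0x1214 = 0x02EE4
One's-complement sum = 0x2EE4.
Checksum = ~0x2EE4 & 0xFFFF = 0xD11B.

D11B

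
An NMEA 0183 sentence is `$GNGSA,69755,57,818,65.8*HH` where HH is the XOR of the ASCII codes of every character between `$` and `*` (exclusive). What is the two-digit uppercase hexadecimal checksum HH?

42

XOR the ASCII codes of the payload characters:
  'G' = 0x47 → acc = 0x47
  'N' = 0x4E → acc = 0x09
  'G' = 0x47 → acc = 0x4E
  'S' = 0x53 → acc = 0x1D
  'A' = 0x41 → acc = 0x5C
  ',' = 0x2C → acc = 0x70
  '6' = 0x36 → acc = 0x46
  '9' = 0x39 → acc = 0x7F
  '7' = 0x37 → acc = 0x48
  '5' = 0x35 → acc = 0x7D
  '5' = 0x35 → acc = 0x48
  ',' = 0x2C → acc = 0x64
  '5' = 0x35 → acc = 0x51
  '7' = 0x37 → acc = 0x66
  ',' = 0x2C → acc = 0x4A
  '8' = 0x38 → acc = 0x72
  '1' = 0x31 → acc = 0x43
  '8' = 0x38 → acc = 0x7B
  ',' = 0x2C → acc = 0x57
  '6' = 0x36 → acc = 0x61
  '5' = 0x35 → acc = 0x54
  '.' = 0x2E → acc = 0x7A
  '8' = 0x38 → acc = 0x42
Checksum = 0x42.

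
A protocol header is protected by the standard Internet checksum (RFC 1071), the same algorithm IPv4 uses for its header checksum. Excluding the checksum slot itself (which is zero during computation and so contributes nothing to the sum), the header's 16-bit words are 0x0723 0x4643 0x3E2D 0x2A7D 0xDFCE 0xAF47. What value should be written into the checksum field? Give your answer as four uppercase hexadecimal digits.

BAD8

One's-complement addition (fold any carry out of bit 15 back into bit 0):
  0x0723 + 0x4643 = 0x04D66
  0x4D66 + 0x3E2D = 0x08B93
  0x8B93 + 0x2A7D = 0x0B610
  0xB610 + 0xDFCE = 0x195DE → wrap carry → 0x95DF
  0x95DF + 0xAF47 = 0x14526 → wrap carry → 0x4527
One's-complement sum = 0x4527.
Checksum = ~0x4527 & 0xFFFF = 0xBAD8.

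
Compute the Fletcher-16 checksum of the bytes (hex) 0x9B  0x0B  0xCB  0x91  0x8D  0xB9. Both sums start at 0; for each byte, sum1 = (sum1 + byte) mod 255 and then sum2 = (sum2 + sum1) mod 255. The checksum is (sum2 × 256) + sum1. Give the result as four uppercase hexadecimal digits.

Running sums (mod 255):
  after byte 0 (0x9B): sum1=155, sum2=155
  after byte 1 (0x0B): sum1=166, sum2=66
  after byte 2 (0xCB): sum1=114, sum2=180
  after byte 3 (0x91): sum1=4, sum2=184
  after byte 4 (0x8D): sum1=145, sum2=74
  after byte 5 (0xB9): sum1=75, sum2=149
Checksum = sum2·256 + sum1 = 149·256 + 75 = 38219 = 0x954B.

954B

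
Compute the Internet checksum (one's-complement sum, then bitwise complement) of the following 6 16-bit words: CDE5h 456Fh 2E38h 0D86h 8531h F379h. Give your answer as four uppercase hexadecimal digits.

3841

One's-complement addition (fold any carry out of bit 15 back into bit 0):
  0xCDE5 + 0x456F = 0x11354 → wrap carry → 0x1355
  0x1355 + 0x2E38 = 0x0418D
  0x418D + 0x0D86 = 0x04F13
  0x4F13 + 0x8531 = 0x0D444
  0xD444 + 0xF379 = 0x1C7BD → wrap carry → 0xC7BE
One's-complement sum = 0xC7BE.
Checksum = ~0xC7BE & 0xFFFF = 0x3841.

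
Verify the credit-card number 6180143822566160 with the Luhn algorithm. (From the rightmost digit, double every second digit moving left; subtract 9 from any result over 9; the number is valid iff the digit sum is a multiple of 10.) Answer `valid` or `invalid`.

invalid

From the right, keep odd positions and double even positions (subtract 9 from any doubled value over 9):
  doubled (positions 2,4,...): 3 3 1 4 6 2 7 3 → sum 29
  kept (positions 1,3,...): 0 1 6 2 8 4 0 1 → sum 22
Total = 51.
51 mod 10 = 1, so the number is invalid.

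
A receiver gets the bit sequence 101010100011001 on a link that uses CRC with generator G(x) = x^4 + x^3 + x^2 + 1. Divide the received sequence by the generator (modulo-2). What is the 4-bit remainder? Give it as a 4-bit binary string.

1000

Modulo-2 division of 101010100011001 by 11101:
  pos 0: 10101 XOR 11101 = 01000
  pos 1: 10000 XOR 11101 = 01101
  pos 2: 11011 XOR 11101 = 00110
  pos 4: 11000 XOR 11101 = 00101
  pos 6: 10101 XOR 11101 = 01000
  pos 7: 10001 XOR 11101 = 01100
  pos 8: 11000 XOR 11101 = 00101
  pos 10: 10101 XOR 11101 = 01000
Remainder = 1000 (nonzero — an error is detected).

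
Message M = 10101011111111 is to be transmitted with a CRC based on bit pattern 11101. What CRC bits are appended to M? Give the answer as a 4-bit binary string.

Append 4 zeros: 101010111111110000. Divide by 11101 (XOR where the leading bit is 1):
  pos 0: 10101 XOR 11101 = 01000
  pos 1: 10000 XOR 11101 = 01101
  pos 2: 11011 XOR 11101 = 00110
  pos 4: 11011 XOR 11101 = 00110
  pos 6: 11011 XOR 11101 = 00110
  pos 8: 11011 XOR 11101 = 00110
  pos 10: 11010 XOR 11101 = 00111
  pos 12: 11100 XOR 11101 = 00001
Remainder (last 4 bits) = 0010. This is the CRC / FCS.

0010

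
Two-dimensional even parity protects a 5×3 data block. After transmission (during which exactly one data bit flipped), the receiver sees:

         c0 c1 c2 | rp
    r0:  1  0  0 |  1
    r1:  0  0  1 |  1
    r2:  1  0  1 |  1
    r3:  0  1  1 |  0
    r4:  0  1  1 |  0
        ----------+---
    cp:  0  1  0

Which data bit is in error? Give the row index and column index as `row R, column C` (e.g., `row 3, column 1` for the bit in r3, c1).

row 2, column 1

Recompute each row's even parity and compare to rp:
  r0: data parity 1, sent rp 1 → ok
  r1: data parity 1, sent rp 1 → ok
  r2: data parity 0, sent rp 1 → mismatch
  r3: data parity 0, sent rp 0 → ok
  r4: data parity 0, sent rp 0 → ok
Recompute each column's even parity and compare to cp:
  c0: data parity 0, sent cp 0 → ok
  c1: data parity 0, sent cp 1 → mismatch
  c2: data parity 0, sent cp 0 → ok
Exactly one row (r2) and one column (c1) fail → the flipped bit is at their intersection.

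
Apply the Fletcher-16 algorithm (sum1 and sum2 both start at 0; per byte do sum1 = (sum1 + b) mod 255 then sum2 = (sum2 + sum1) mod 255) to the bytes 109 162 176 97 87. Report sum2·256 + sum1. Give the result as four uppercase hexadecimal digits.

Running sums (mod 255):
  after byte 0 (109): sum1=109, sum2=109
  after byte 1 (162): sum1=16, sum2=125
  after byte 2 (176): sum1=192, sum2=62
  after byte 3 (97): sum1=34, sum2=96
  after byte 4 (87): sum1=121, sum2=217
Checksum = sum2·256 + sum1 = 217·256 + 121 = 55673 = 0xD979.

D979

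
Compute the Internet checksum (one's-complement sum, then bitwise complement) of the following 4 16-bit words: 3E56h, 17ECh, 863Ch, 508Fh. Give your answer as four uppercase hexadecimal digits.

D2F1

One's-complement addition (fold any carry out of bit 15 back into bit 0):
  0x3E56 + 0x17EC = 0x05642
  0x5642 + 0x863C = 0x0DC7E
  0xDC7E + 0x508F = 0x12D0D → wrap carry → 0x2D0E
One's-complement sum = 0x2D0E.
Checksum = ~0x2D0E & 0xFFFF = 0xD2F1.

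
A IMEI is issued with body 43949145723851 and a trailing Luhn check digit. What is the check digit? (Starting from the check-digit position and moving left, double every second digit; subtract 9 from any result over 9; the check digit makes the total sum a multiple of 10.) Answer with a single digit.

9

Partial digits right→left: 1 5 8 3 2 7 5 4 1 9 4 9 3 4
Double every second digit counting from the check-digit position (so the 1st, 3rd, 5th, ... of the partial from the right).
  doubled (with −9 where >9): 2 7 4 1 2 8 6 → sum 30
  kept as-is: 5 3 7 4 9 9 4 → sum 41
Total = 30 + 41 = 71.
Check digit = (10 − (71 mod 10)) mod 10 = 9.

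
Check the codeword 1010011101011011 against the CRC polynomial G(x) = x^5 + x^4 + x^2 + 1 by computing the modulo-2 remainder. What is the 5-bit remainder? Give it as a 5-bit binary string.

00000

Modulo-2 division of 1010011101011011 by 110101:
  pos 0: 101001 XOR 110101 = 011100
  pos 1: 111001 XOR 110101 = 001100
  pos 3: 110010 XOR 110101 = 000111
  pos 6: 111101 XOR 110101 = 001000
  pos 8: 100010 XOR 110101 = 010111
  pos 9: 101111 XOR 110101 = 011010
  pos 10: 110101 XOR 110101 = 000000
Remainder = 00000 (zero — the frame passes the CRC check).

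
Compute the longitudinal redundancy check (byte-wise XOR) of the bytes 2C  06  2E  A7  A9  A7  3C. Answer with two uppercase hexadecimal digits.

XOR the bytes together:
  start with 0x2C
  0x2C ⊕ 0x06 = 0x2A
  0x2A ⊕ 0x2E = 0x04
  0x04 ⊕ 0xA7 = 0xA3
  0xA3 ⊕ 0xA9 = 0x0A
  0x0A ⊕ 0xA7 = 0xAD
  0xAD ⊕ 0x3C = 0x91

91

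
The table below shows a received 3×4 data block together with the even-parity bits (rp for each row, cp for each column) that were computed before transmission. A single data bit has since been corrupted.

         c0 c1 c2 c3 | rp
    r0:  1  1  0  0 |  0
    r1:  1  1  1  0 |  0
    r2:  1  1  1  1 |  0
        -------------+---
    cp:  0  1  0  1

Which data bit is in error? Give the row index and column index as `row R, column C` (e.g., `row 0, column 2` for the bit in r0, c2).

row 1, column 0

Recompute each row's even parity and compare to rp:
  r0: data parity 0, sent rp 0 → ok
  r1: data parity 1, sent rp 0 → mismatch
  r2: data parity 0, sent rp 0 → ok
Recompute each column's even parity and compare to cp:
  c0: data parity 1, sent cp 0 → mismatch
  c1: data parity 1, sent cp 1 → ok
  c2: data parity 0, sent cp 0 → ok
  c3: data parity 1, sent cp 1 → ok
Exactly one row (r1) and one column (c0) fail → the flipped bit is at their intersection.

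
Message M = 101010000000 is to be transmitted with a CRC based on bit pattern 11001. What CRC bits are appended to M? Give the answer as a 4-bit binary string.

Append 4 zeros: 1010100000000000. Divide by 11001 (XOR where the leading bit is 1):
  pos 0: 10101 XOR 11001 = 01100
  pos 1: 11000 XOR 11001 = 00001
  pos 5: 10000 XOR 11001 = 01001
  pos 6: 10010 XOR 11001 = 01011
  pos 7: 10110 XOR 11001 = 01111
  pos 8: 11110 XOR 11001 = 00111
  pos 10: 11100 XOR 11001 = 00101
Remainder (last 4 bits) = 1010. This is the CRC / FCS.

1010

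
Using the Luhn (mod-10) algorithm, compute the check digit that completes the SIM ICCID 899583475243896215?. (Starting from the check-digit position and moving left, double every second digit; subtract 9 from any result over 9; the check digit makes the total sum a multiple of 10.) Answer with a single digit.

Partial digits right→left: 5 1 2 6 9 8 3 4 2 5 7 4 3 8 5 9 9 8
Double every second digit counting from the check-digit position (so the 1st, 3rd, 5th, ... of the partial from the right).
  doubled (with −9 where >9): 1 4 9 6 4 5 6 1 9 → sum 45
  kept as-is: 1 6 8 4 5 4 8 9 8 → sum 53
Total = 45 + 53 = 98.
Check digit = (10 − (98 mod 10)) mod 10 = 2.

2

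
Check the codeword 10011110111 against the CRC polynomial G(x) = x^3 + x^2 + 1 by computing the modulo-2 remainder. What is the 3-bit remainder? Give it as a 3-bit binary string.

001

Modulo-2 division of 10011110111 by 1101:
  pos 0: 1001 XOR 1101 = 0100
  pos 1: 1001 XOR 1101 = 0100
  pos 2: 1001 XOR 1101 = 0100
  pos 3: 1001 XOR 1101 = 0100
  pos 4: 1000 XOR 1101 = 0101
  pos 5: 1011 XOR 1101 = 0110
  pos 6: 1101 XOR 1101 = 0000
Remainder = 001 (nonzero — an error is detected).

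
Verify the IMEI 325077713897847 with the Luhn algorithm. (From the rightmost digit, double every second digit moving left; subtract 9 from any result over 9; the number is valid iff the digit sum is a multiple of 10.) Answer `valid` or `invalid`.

valid

From the right, keep odd positions and double even positions (subtract 9 from any doubled value over 9):
  doubled (positions 2,4,...): 8 5 7 2 5 0 4 → sum 31
  kept (positions 1,3,...): 7 8 9 3 7 7 5 3 → sum 49
Total = 80.
80 mod 10 = 0, so the number is valid.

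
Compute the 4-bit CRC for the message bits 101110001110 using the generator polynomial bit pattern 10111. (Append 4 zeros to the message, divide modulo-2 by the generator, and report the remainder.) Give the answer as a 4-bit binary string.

0100

Append 4 zeros: 1011100011100000. Divide by 10111 (XOR where the leading bit is 1):
  pos 0: 10111 XOR 10111 = 00000
  pos 8: 11100 XOR 10111 = 01011
  pos 9: 10110 XOR 10111 = 00001
Remainder (last 4 bits) = 0100. This is the CRC / FCS.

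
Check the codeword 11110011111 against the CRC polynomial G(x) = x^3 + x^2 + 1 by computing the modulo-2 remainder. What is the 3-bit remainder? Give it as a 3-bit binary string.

Modulo-2 division of 11110011111 by 1101:
  pos 0: 1111 XOR 1101 = 0010
  pos 2: 1000 XOR 1101 = 0101
  pos 3: 1011 XOR 1101 = 0110
  pos 4: 1101 XOR 1101 = 0000
Remainder = 111 (nonzero — an error is detected).

111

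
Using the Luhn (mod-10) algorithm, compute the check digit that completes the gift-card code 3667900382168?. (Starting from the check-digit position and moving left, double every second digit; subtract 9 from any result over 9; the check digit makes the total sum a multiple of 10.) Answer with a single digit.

Partial digits right→left: 8 6 1 2 8 3 0 0 9 7 6 6 3
Double every second digit counting from the check-digit position (so the 1st, 3rd, 5th, ... of the partial from the right).
  doubled (with −9 where >9): 7 2 7 0 9 3 6 → sum 34
  kept as-is: 6 2 3 0 7 6 → sum 24
Total = 34 + 24 = 58.
Check digit = (10 − (58 mod 10)) mod 10 = 2.

2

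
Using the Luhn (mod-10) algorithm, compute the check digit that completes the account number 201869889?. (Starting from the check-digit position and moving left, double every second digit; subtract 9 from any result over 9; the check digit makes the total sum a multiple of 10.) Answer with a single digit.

0

Partial digits right→left: 9 8 8 9 6 8 1 0 2
Double every second digit counting from the check-digit position (so the 1st, 3rd, 5th, ... of the partial from the right).
  doubled (with −9 where >9): 9 7 3 2 4 → sum 25
  kept as-is: 8 9 8 0 → sum 25
Total = 25 + 25 = 50.
Check digit = (10 − (50 mod 10)) mod 10 = 0.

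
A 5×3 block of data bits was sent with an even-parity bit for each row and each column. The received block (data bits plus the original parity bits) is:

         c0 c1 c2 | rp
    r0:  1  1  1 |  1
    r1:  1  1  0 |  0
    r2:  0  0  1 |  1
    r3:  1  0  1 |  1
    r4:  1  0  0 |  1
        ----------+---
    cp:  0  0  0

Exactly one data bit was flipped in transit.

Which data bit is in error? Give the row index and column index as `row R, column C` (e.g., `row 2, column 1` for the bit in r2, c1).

Recompute each row's even parity and compare to rp:
  r0: data parity 1, sent rp 1 → ok
  r1: data parity 0, sent rp 0 → ok
  r2: data parity 1, sent rp 1 → ok
  r3: data parity 0, sent rp 1 → mismatch
  r4: data parity 1, sent rp 1 → ok
Recompute each column's even parity and compare to cp:
  c0: data parity 0, sent cp 0 → ok
  c1: data parity 0, sent cp 0 → ok
  c2: data parity 1, sent cp 0 → mismatch
Exactly one row (r3) and one column (c2) fail → the flipped bit is at their intersection.

row 3, column 2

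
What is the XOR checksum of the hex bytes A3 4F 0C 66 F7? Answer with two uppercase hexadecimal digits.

XOR the bytes together:
  start with 0xA3
  0xA3 ⊕ 0x4F = 0xEC
  0xEC ⊕ 0x0C = 0xE0
  0xE0 ⊕ 0x66 = 0x86
  0x86 ⊕ 0xF7 = 0x71

71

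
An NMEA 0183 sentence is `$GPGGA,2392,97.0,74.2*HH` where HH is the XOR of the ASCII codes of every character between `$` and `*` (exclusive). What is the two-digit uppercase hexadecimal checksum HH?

7F

XOR the ASCII codes of the payload characters:
  'G' = 0x47 → acc = 0x47
  'P' = 0x50 → acc = 0x17
  'G' = 0x47 → acc = 0x50
  'G' = 0x47 → acc = 0x17
  'A' = 0x41 → acc = 0x56
  ',' = 0x2C → acc = 0x7A
  '2' = 0x32 → acc = 0x48
  '3' = 0x33 → acc = 0x7B
  '9' = 0x39 → acc = 0x42
  '2' = 0x32 → acc = 0x70
  ',' = 0x2C → acc = 0x5C
  '9' = 0x39 → acc = 0x65
  '7' = 0x37 → acc = 0x52
  '.' = 0x2E → acc = 0x7C
  '0' = 0x30 → acc = 0x4C
  ',' = 0x2C → acc = 0x60
  '7' = 0x37 → acc = 0x57
  '4' = 0x34 → acc = 0x63
  '.' = 0x2E → acc = 0x4D
  '2' = 0x32 → acc = 0x7F
Checksum = 0x7F.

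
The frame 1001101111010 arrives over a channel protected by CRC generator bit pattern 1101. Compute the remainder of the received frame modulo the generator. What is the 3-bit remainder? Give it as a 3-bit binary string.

000

Modulo-2 division of 1001101111010 by 1101:
  pos 0: 1001 XOR 1101 = 0100
  pos 1: 1001 XOR 1101 = 0100
  pos 2: 1000 XOR 1101 = 0101
  pos 3: 1011 XOR 1101 = 0110
  pos 4: 1101 XOR 1101 = 0000
  pos 8: 1101 XOR 1101 = 0000
Remainder = 000 (zero — the frame passes the CRC check).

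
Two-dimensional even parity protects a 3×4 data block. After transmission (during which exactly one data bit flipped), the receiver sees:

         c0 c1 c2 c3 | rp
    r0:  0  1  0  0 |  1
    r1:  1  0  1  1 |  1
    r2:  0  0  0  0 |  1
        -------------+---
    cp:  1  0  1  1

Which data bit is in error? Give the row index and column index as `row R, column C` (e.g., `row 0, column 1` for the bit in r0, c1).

Recompute each row's even parity and compare to rp:
  r0: data parity 1, sent rp 1 → ok
  r1: data parity 1, sent rp 1 → ok
  r2: data parity 0, sent rp 1 → mismatch
Recompute each column's even parity and compare to cp:
  c0: data parity 1, sent cp 1 → ok
  c1: data parity 1, sent cp 0 → mismatch
  c2: data parity 1, sent cp 1 → ok
  c3: data parity 1, sent cp 1 → ok
Exactly one row (r2) and one column (c1) fail → the flipped bit is at their intersection.

row 2, column 1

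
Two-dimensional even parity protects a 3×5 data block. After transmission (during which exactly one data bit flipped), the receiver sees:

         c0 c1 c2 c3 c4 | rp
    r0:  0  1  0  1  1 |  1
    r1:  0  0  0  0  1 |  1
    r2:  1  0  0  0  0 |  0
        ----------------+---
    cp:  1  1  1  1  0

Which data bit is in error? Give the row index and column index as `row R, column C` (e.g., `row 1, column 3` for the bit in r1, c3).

row 2, column 2

Recompute each row's even parity and compare to rp:
  r0: data parity 1, sent rp 1 → ok
  r1: data parity 1, sent rp 1 → ok
  r2: data parity 1, sent rp 0 → mismatch
Recompute each column's even parity and compare to cp:
  c0: data parity 1, sent cp 1 → ok
  c1: data parity 1, sent cp 1 → ok
  c2: data parity 0, sent cp 1 → mismatch
  c3: data parity 1, sent cp 1 → ok
  c4: data parity 0, sent cp 0 → ok
Exactly one row (r2) and one column (c2) fail → the flipped bit is at their intersection.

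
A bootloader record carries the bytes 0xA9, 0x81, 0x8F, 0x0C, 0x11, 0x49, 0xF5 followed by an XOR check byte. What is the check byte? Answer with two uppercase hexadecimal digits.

06

XOR the bytes together:
  start with 0xA9
  0xA9 ⊕ 0x81 = 0x28
  0x28 ⊕ 0x8F = 0xA7
  0xA7 ⊕ 0x0C = 0xAB
  0xAB ⊕ 0x11 = 0xBA
  0xBA ⊕ 0x49 = 0xF3
  0xF3 ⊕ 0xF5 = 0x06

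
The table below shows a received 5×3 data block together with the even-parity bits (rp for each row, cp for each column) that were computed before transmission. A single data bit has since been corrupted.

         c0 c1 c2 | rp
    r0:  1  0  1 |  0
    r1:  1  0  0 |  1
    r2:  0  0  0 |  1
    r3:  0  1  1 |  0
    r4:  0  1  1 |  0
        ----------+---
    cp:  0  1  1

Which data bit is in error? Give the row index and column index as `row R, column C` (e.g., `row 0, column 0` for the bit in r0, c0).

Recompute each row's even parity and compare to rp:
  r0: data parity 0, sent rp 0 → ok
  r1: data parity 1, sent rp 1 → ok
  r2: data parity 0, sent rp 1 → mismatch
  r3: data parity 0, sent rp 0 → ok
  r4: data parity 0, sent rp 0 → ok
Recompute each column's even parity and compare to cp:
  c0: data parity 0, sent cp 0 → ok
  c1: data parity 0, sent cp 1 → mismatch
  c2: data parity 1, sent cp 1 → ok
Exactly one row (r2) and one column (c1) fail → the flipped bit is at their intersection.

row 2, column 1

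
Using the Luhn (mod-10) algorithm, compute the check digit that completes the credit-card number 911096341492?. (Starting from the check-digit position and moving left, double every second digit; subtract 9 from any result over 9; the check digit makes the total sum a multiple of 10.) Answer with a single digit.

Partial digits right→left: 2 9 4 1 4 3 6 9 0 1 1 9
Double every second digit counting from the check-digit position (so the 1st, 3rd, 5th, ... of the partial from the right).
  doubled (with −9 where >9): 4 8 8 3 0 2 → sum 25
  kept as-is: 9 1 3 9 1 9 → sum 32
Total = 25 + 32 = 57.
Check digit = (10 − (57 mod 10)) mod 10 = 3.

3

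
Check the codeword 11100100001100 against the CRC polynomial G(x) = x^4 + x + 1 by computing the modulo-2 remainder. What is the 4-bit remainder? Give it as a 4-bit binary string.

Modulo-2 division of 11100100001100 by 10011:
  pos 0: 11100 XOR 10011 = 01111
  pos 1: 11111 XOR 10011 = 01100
  pos 2: 11000 XOR 10011 = 01011
  pos 3: 10110 XOR 10011 = 00101
  pos 5: 10100 XOR 10011 = 00111
  pos 7: 11111 XOR 10011 = 01100
  pos 8: 11000 XOR 10011 = 01011
  pos 9: 10110 XOR 10011 = 00101
Remainder = 0101 (nonzero — an error is detected).

0101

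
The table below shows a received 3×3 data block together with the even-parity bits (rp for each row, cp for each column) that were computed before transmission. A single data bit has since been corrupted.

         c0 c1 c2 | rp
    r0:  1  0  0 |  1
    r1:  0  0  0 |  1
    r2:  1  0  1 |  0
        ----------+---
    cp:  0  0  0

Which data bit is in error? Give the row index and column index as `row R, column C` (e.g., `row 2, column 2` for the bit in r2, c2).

row 1, column 2

Recompute each row's even parity and compare to rp:
  r0: data parity 1, sent rp 1 → ok
  r1: data parity 0, sent rp 1 → mismatch
  r2: data parity 0, sent rp 0 → ok
Recompute each column's even parity and compare to cp:
  c0: data parity 0, sent cp 0 → ok
  c1: data parity 0, sent cp 0 → ok
  c2: data parity 1, sent cp 0 → mismatch
Exactly one row (r1) and one column (c2) fail → the flipped bit is at their intersection.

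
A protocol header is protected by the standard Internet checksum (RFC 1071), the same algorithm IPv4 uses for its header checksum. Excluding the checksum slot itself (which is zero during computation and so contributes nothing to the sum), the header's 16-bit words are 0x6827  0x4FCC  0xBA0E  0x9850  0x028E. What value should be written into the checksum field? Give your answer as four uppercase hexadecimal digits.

One's-complement addition (fold any carry out of bit 15 back into bit 0):
  0x6827 + 0x4FCC = 0x0B7F3
  0xB7F3 + 0xBA0E = 0x17201 → wrap carry → 0x7202
  0x7202 + 0x9850 = 0x10A52 → wrap carry → 0x0A53
  0x0A53 + 0x028E = 0x00CE1
One's-complement sum = 0x0CE1.
Checksum = ~0x0CE1 & 0xFFFF = 0xF31E.

F31E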